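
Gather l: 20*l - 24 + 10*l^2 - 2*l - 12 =10*l^2 + 18*l - 36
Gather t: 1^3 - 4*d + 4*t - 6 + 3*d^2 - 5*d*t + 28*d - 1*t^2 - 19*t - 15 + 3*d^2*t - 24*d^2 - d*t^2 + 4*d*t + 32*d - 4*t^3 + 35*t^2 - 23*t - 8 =-21*d^2 + 56*d - 4*t^3 + t^2*(34 - d) + t*(3*d^2 - d - 38) - 28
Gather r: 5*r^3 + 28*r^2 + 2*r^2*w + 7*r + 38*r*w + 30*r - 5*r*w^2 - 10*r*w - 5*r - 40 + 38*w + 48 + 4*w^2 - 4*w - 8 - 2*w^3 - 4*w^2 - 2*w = 5*r^3 + r^2*(2*w + 28) + r*(-5*w^2 + 28*w + 32) - 2*w^3 + 32*w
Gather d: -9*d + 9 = 9 - 9*d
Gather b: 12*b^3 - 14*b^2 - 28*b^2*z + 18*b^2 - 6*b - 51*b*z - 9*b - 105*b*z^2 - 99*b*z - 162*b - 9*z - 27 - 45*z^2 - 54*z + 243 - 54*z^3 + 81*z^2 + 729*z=12*b^3 + b^2*(4 - 28*z) + b*(-105*z^2 - 150*z - 177) - 54*z^3 + 36*z^2 + 666*z + 216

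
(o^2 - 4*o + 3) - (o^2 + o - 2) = 5 - 5*o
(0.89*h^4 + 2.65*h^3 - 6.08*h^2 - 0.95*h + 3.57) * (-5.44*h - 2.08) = -4.8416*h^5 - 16.2672*h^4 + 27.5632*h^3 + 17.8144*h^2 - 17.4448*h - 7.4256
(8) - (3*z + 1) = 7 - 3*z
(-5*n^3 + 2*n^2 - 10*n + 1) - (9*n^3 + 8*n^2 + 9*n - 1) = -14*n^3 - 6*n^2 - 19*n + 2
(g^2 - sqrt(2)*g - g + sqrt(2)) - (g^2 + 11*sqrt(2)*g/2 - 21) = -13*sqrt(2)*g/2 - g + sqrt(2) + 21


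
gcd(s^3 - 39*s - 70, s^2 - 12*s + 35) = s - 7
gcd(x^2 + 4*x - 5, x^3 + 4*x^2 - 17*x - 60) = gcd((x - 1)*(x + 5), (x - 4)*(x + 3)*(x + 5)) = x + 5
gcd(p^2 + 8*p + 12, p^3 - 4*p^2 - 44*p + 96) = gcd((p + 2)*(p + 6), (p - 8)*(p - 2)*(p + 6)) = p + 6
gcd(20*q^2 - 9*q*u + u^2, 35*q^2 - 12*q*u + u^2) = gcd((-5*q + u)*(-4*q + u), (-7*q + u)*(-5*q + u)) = 5*q - u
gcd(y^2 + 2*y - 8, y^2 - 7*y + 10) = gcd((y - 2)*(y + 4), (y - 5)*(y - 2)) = y - 2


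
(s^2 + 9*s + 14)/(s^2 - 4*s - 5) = (s^2 + 9*s + 14)/(s^2 - 4*s - 5)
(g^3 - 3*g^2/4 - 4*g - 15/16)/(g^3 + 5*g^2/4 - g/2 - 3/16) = (2*g - 5)/(2*g - 1)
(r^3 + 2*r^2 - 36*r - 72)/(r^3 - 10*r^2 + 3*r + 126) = (r^2 + 8*r + 12)/(r^2 - 4*r - 21)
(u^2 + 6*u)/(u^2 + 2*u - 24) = u/(u - 4)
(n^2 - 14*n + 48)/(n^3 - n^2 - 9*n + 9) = (n^2 - 14*n + 48)/(n^3 - n^2 - 9*n + 9)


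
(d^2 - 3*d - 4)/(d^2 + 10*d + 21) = (d^2 - 3*d - 4)/(d^2 + 10*d + 21)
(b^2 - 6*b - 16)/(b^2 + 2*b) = (b - 8)/b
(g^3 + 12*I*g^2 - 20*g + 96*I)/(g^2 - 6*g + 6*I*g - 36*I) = (g^2 + 6*I*g + 16)/(g - 6)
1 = 1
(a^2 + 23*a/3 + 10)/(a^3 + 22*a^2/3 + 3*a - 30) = (3*a + 5)/(3*a^2 + 4*a - 15)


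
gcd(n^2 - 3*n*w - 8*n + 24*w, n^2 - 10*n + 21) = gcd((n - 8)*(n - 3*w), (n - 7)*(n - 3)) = 1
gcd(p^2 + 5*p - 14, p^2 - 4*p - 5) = 1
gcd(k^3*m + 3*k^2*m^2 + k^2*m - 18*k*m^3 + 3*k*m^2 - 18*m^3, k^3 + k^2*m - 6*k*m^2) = 1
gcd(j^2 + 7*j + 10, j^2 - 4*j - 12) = j + 2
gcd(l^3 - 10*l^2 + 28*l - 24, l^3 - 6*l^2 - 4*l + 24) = l^2 - 8*l + 12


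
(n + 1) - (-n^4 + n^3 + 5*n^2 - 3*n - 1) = n^4 - n^3 - 5*n^2 + 4*n + 2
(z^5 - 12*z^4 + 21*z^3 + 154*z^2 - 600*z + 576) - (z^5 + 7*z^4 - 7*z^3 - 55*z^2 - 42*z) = -19*z^4 + 28*z^3 + 209*z^2 - 558*z + 576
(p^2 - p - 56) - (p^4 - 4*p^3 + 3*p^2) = -p^4 + 4*p^3 - 2*p^2 - p - 56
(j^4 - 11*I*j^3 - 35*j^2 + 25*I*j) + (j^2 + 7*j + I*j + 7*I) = j^4 - 11*I*j^3 - 34*j^2 + 7*j + 26*I*j + 7*I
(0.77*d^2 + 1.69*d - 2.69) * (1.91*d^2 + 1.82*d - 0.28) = 1.4707*d^4 + 4.6293*d^3 - 2.2777*d^2 - 5.369*d + 0.7532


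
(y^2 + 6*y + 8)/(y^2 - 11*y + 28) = (y^2 + 6*y + 8)/(y^2 - 11*y + 28)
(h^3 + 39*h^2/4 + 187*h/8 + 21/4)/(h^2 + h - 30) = (8*h^2 + 30*h + 7)/(8*(h - 5))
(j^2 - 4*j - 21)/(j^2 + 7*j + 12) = (j - 7)/(j + 4)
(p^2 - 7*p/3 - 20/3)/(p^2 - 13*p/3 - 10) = (p - 4)/(p - 6)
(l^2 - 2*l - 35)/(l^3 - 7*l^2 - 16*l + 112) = (l + 5)/(l^2 - 16)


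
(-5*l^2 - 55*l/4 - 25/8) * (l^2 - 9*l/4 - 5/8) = -5*l^4 - 5*l^3/2 + 495*l^2/16 + 125*l/8 + 125/64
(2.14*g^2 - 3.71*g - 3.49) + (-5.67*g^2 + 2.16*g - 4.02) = -3.53*g^2 - 1.55*g - 7.51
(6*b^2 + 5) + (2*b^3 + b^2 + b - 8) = 2*b^3 + 7*b^2 + b - 3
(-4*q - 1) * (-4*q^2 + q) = 16*q^3 - q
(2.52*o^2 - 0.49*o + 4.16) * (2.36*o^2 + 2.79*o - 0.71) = 5.9472*o^4 + 5.8744*o^3 + 6.6613*o^2 + 11.9543*o - 2.9536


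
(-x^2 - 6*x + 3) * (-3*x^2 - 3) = 3*x^4 + 18*x^3 - 6*x^2 + 18*x - 9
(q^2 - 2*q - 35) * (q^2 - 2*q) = q^4 - 4*q^3 - 31*q^2 + 70*q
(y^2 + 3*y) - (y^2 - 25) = 3*y + 25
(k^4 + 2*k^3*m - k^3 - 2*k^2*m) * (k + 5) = k^5 + 2*k^4*m + 4*k^4 + 8*k^3*m - 5*k^3 - 10*k^2*m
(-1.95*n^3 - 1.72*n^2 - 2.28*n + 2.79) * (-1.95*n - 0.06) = 3.8025*n^4 + 3.471*n^3 + 4.5492*n^2 - 5.3037*n - 0.1674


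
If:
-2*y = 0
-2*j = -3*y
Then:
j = 0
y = 0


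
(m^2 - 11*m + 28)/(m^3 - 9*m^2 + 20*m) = (m - 7)/(m*(m - 5))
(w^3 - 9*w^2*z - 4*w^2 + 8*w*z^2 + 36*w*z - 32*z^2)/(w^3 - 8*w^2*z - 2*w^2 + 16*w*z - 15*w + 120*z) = (w^2 - w*z - 4*w + 4*z)/(w^2 - 2*w - 15)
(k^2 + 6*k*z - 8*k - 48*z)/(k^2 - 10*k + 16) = (k + 6*z)/(k - 2)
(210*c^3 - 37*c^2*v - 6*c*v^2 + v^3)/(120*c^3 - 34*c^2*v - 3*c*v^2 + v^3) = (-7*c + v)/(-4*c + v)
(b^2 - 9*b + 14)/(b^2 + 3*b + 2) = (b^2 - 9*b + 14)/(b^2 + 3*b + 2)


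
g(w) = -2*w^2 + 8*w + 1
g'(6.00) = -16.00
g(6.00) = -23.00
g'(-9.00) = 44.00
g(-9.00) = -233.00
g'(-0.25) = 9.00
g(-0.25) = -1.12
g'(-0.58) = 10.32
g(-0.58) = -4.31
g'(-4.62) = 26.48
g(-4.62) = -78.65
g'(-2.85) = 19.40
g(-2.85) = -38.04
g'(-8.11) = 40.44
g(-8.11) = -195.42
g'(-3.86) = 23.44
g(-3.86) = -59.68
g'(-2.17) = 16.68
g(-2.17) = -25.78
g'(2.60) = -2.40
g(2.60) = 8.28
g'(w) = 8 - 4*w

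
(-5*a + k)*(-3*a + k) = 15*a^2 - 8*a*k + k^2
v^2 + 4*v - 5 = (v - 1)*(v + 5)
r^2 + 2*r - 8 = (r - 2)*(r + 4)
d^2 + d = d*(d + 1)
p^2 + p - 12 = (p - 3)*(p + 4)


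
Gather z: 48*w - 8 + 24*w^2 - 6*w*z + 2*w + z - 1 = 24*w^2 + 50*w + z*(1 - 6*w) - 9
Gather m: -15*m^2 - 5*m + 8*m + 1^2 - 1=-15*m^2 + 3*m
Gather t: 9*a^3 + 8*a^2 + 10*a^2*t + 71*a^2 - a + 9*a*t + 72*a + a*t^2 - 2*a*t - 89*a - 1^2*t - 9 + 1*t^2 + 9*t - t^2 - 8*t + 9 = 9*a^3 + 79*a^2 + a*t^2 - 18*a + t*(10*a^2 + 7*a)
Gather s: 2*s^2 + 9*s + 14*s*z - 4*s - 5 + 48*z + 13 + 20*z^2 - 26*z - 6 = 2*s^2 + s*(14*z + 5) + 20*z^2 + 22*z + 2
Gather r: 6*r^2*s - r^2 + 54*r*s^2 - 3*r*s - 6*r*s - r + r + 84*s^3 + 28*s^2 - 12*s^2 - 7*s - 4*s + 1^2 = r^2*(6*s - 1) + r*(54*s^2 - 9*s) + 84*s^3 + 16*s^2 - 11*s + 1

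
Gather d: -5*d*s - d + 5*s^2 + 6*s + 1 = d*(-5*s - 1) + 5*s^2 + 6*s + 1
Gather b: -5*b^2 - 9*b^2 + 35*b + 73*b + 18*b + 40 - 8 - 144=-14*b^2 + 126*b - 112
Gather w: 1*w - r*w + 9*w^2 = 9*w^2 + w*(1 - r)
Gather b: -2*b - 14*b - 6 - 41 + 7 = -16*b - 40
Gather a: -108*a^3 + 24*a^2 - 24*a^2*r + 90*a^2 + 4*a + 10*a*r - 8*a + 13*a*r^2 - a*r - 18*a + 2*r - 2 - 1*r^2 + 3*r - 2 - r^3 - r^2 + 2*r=-108*a^3 + a^2*(114 - 24*r) + a*(13*r^2 + 9*r - 22) - r^3 - 2*r^2 + 7*r - 4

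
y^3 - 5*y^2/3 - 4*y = y*(y - 3)*(y + 4/3)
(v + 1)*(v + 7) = v^2 + 8*v + 7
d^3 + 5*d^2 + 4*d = d*(d + 1)*(d + 4)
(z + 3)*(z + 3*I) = z^2 + 3*z + 3*I*z + 9*I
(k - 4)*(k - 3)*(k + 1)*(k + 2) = k^4 - 4*k^3 - 7*k^2 + 22*k + 24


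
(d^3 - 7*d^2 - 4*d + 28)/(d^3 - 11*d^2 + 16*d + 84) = (d - 2)/(d - 6)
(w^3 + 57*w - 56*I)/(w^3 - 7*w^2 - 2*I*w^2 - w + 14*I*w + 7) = (w^2 + I*w + 56)/(w^2 - w*(7 + I) + 7*I)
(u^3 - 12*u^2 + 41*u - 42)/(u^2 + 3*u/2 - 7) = 2*(u^2 - 10*u + 21)/(2*u + 7)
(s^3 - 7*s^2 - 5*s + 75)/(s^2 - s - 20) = (s^2 - 2*s - 15)/(s + 4)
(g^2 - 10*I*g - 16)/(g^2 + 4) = (g - 8*I)/(g + 2*I)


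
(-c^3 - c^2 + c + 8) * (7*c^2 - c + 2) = -7*c^5 - 6*c^4 + 6*c^3 + 53*c^2 - 6*c + 16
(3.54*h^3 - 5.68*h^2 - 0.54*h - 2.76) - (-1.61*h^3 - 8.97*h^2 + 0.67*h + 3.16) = 5.15*h^3 + 3.29*h^2 - 1.21*h - 5.92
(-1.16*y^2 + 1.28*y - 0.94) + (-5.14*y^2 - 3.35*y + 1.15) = -6.3*y^2 - 2.07*y + 0.21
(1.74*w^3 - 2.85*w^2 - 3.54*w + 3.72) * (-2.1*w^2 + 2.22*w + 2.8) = -3.654*w^5 + 9.8478*w^4 + 5.979*w^3 - 23.6508*w^2 - 1.6536*w + 10.416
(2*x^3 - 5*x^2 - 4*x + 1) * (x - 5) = 2*x^4 - 15*x^3 + 21*x^2 + 21*x - 5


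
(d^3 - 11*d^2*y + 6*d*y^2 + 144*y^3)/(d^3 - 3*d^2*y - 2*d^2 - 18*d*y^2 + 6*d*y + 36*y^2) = (d - 8*y)/(d - 2)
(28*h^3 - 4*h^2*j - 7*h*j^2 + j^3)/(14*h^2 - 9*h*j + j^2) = 2*h + j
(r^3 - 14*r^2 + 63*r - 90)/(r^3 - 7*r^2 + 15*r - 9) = (r^2 - 11*r + 30)/(r^2 - 4*r + 3)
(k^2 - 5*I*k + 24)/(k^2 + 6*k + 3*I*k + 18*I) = (k - 8*I)/(k + 6)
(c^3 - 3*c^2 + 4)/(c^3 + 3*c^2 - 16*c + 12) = (c^2 - c - 2)/(c^2 + 5*c - 6)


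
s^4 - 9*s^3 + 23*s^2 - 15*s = s*(s - 5)*(s - 3)*(s - 1)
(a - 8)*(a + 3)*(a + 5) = a^3 - 49*a - 120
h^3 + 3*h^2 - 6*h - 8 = (h - 2)*(h + 1)*(h + 4)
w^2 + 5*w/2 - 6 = (w - 3/2)*(w + 4)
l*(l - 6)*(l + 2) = l^3 - 4*l^2 - 12*l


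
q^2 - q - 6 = (q - 3)*(q + 2)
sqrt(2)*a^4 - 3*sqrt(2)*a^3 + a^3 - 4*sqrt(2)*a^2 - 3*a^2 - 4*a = a*(a - 4)*(a + 1)*(sqrt(2)*a + 1)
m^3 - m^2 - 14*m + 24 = (m - 3)*(m - 2)*(m + 4)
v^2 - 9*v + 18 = (v - 6)*(v - 3)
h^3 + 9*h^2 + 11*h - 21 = (h - 1)*(h + 3)*(h + 7)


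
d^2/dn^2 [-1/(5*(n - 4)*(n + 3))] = 2*(-(n - 4)^2 - (n - 4)*(n + 3) - (n + 3)^2)/(5*(n - 4)^3*(n + 3)^3)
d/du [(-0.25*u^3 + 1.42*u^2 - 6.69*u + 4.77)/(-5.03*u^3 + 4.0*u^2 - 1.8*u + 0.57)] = (6.1426*u^4 - 66.4014*u^3 + 95.7558*u^2 - 36.5412*u + 4.7727)/(25.3009*u^6 - 40.24*u^5 + 34.108*u^4 - 20.1342*u^3 + 7.8*u^2 - 2.052*u + 0.3249)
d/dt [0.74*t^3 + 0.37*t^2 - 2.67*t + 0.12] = 2.22*t^2 + 0.74*t - 2.67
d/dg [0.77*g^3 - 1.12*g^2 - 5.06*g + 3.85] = 2.31*g^2 - 2.24*g - 5.06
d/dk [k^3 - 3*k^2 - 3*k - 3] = 3*k^2 - 6*k - 3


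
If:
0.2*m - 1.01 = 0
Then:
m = 5.05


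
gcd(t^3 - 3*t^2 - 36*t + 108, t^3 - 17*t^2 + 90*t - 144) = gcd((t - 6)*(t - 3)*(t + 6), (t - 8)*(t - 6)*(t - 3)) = t^2 - 9*t + 18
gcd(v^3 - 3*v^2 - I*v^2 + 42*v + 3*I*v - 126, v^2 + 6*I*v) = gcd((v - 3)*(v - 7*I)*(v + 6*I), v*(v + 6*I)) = v + 6*I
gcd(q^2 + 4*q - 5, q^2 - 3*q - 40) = q + 5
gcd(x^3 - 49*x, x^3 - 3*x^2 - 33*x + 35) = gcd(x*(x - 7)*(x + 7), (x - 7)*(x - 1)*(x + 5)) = x - 7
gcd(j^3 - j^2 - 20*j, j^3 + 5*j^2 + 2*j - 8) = j + 4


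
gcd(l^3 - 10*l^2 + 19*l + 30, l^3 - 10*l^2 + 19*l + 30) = l^3 - 10*l^2 + 19*l + 30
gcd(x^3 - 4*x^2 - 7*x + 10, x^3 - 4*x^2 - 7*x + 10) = x^3 - 4*x^2 - 7*x + 10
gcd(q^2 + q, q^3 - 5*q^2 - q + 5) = q + 1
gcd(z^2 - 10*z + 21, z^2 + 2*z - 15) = z - 3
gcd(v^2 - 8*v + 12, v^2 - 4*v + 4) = v - 2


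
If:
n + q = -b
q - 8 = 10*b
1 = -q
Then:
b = -9/10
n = 19/10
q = -1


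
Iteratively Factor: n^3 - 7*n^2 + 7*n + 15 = (n - 3)*(n^2 - 4*n - 5) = (n - 3)*(n + 1)*(n - 5)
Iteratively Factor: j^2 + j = (j)*(j + 1)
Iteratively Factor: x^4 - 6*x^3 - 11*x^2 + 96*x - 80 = (x - 1)*(x^3 - 5*x^2 - 16*x + 80) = (x - 4)*(x - 1)*(x^2 - x - 20) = (x - 4)*(x - 1)*(x + 4)*(x - 5)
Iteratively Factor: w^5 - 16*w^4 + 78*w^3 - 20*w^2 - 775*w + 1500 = (w - 5)*(w^4 - 11*w^3 + 23*w^2 + 95*w - 300) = (w - 5)*(w + 3)*(w^3 - 14*w^2 + 65*w - 100) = (w - 5)*(w - 4)*(w + 3)*(w^2 - 10*w + 25) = (w - 5)^2*(w - 4)*(w + 3)*(w - 5)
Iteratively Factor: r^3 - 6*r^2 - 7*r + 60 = (r - 5)*(r^2 - r - 12) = (r - 5)*(r + 3)*(r - 4)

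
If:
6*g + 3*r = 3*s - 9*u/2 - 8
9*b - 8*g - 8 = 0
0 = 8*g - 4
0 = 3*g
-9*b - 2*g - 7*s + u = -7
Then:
No Solution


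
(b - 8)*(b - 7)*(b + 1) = b^3 - 14*b^2 + 41*b + 56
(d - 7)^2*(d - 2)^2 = d^4 - 18*d^3 + 109*d^2 - 252*d + 196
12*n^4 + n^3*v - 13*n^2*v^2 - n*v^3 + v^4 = (-4*n + v)*(-n + v)*(n + v)*(3*n + v)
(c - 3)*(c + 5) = c^2 + 2*c - 15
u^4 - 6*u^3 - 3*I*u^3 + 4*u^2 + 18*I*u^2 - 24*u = u*(u - 6)*(u - 4*I)*(u + I)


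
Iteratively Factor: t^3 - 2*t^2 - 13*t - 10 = (t + 1)*(t^2 - 3*t - 10) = (t + 1)*(t + 2)*(t - 5)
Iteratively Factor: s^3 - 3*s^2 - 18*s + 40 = (s - 5)*(s^2 + 2*s - 8) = (s - 5)*(s + 4)*(s - 2)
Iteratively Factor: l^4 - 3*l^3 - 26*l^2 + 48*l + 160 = (l - 5)*(l^3 + 2*l^2 - 16*l - 32) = (l - 5)*(l - 4)*(l^2 + 6*l + 8) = (l - 5)*(l - 4)*(l + 4)*(l + 2)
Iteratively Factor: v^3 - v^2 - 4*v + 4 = (v - 1)*(v^2 - 4) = (v - 1)*(v + 2)*(v - 2)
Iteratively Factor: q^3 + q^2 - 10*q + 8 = (q - 1)*(q^2 + 2*q - 8) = (q - 2)*(q - 1)*(q + 4)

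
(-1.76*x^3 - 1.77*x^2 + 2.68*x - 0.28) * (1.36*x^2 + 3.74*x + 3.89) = -2.3936*x^5 - 8.9896*x^4 - 9.8214*x^3 + 2.7571*x^2 + 9.378*x - 1.0892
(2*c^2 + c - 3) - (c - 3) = 2*c^2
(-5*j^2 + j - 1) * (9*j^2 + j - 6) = -45*j^4 + 4*j^3 + 22*j^2 - 7*j + 6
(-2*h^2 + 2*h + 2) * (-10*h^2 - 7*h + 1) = 20*h^4 - 6*h^3 - 36*h^2 - 12*h + 2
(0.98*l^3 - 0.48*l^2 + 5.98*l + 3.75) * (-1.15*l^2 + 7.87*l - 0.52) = -1.127*l^5 + 8.2646*l^4 - 11.1642*l^3 + 42.9997*l^2 + 26.4029*l - 1.95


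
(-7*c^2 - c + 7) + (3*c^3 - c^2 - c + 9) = 3*c^3 - 8*c^2 - 2*c + 16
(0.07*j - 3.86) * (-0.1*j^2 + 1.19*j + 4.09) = -0.007*j^3 + 0.4693*j^2 - 4.3071*j - 15.7874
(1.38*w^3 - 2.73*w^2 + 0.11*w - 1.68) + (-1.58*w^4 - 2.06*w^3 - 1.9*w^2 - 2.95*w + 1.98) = -1.58*w^4 - 0.68*w^3 - 4.63*w^2 - 2.84*w + 0.3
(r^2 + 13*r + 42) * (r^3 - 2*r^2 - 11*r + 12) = r^5 + 11*r^4 + 5*r^3 - 215*r^2 - 306*r + 504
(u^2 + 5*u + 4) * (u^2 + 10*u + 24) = u^4 + 15*u^3 + 78*u^2 + 160*u + 96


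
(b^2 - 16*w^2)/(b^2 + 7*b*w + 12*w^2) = (b - 4*w)/(b + 3*w)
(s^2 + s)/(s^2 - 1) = s/(s - 1)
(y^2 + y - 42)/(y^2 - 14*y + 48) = (y + 7)/(y - 8)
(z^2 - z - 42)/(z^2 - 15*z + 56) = (z + 6)/(z - 8)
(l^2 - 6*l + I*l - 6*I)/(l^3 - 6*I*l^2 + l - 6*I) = (l - 6)/(l^2 - 7*I*l - 6)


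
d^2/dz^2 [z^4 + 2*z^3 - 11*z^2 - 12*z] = 12*z^2 + 12*z - 22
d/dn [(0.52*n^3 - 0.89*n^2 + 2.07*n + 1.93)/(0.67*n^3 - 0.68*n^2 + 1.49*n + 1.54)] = (0.2427*n^4 - 1.2242*n^3 - 1.3954*n^2 - 0.1164*n + 0.3121)/(0.4489*n^6 - 0.9112*n^5 + 2.459*n^4 + 0.0371999999999999*n^3 + 0.1257*n^2 + 4.5892*n + 2.3716)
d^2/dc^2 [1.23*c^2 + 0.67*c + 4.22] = 2.46000000000000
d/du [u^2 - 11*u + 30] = 2*u - 11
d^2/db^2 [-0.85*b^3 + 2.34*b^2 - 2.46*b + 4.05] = 4.68 - 5.1*b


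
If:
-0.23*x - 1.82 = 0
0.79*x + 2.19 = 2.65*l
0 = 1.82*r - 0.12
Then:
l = -1.53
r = 0.07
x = -7.91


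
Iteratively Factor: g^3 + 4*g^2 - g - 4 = (g + 4)*(g^2 - 1) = (g + 1)*(g + 4)*(g - 1)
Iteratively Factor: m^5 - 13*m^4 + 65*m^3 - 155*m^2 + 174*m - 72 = (m - 1)*(m^4 - 12*m^3 + 53*m^2 - 102*m + 72) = (m - 3)*(m - 1)*(m^3 - 9*m^2 + 26*m - 24) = (m - 4)*(m - 3)*(m - 1)*(m^2 - 5*m + 6) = (m - 4)*(m - 3)*(m - 2)*(m - 1)*(m - 3)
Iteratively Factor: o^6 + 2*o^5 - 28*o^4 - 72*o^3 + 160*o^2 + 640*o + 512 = (o + 2)*(o^5 - 28*o^3 - 16*o^2 + 192*o + 256) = (o + 2)^2*(o^4 - 2*o^3 - 24*o^2 + 32*o + 128) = (o - 4)*(o + 2)^2*(o^3 + 2*o^2 - 16*o - 32) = (o - 4)*(o + 2)^2*(o + 4)*(o^2 - 2*o - 8) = (o - 4)^2*(o + 2)^2*(o + 4)*(o + 2)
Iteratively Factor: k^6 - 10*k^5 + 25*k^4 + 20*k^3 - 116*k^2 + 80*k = (k - 1)*(k^5 - 9*k^4 + 16*k^3 + 36*k^2 - 80*k) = (k - 2)*(k - 1)*(k^4 - 7*k^3 + 2*k^2 + 40*k) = (k - 2)*(k - 1)*(k + 2)*(k^3 - 9*k^2 + 20*k) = (k - 4)*(k - 2)*(k - 1)*(k + 2)*(k^2 - 5*k) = k*(k - 4)*(k - 2)*(k - 1)*(k + 2)*(k - 5)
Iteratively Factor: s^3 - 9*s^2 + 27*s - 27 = (s - 3)*(s^2 - 6*s + 9) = (s - 3)^2*(s - 3)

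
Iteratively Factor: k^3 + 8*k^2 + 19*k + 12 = (k + 4)*(k^2 + 4*k + 3) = (k + 3)*(k + 4)*(k + 1)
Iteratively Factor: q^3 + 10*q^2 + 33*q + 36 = (q + 3)*(q^2 + 7*q + 12) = (q + 3)*(q + 4)*(q + 3)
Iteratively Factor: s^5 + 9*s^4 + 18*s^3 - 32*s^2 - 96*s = (s + 4)*(s^4 + 5*s^3 - 2*s^2 - 24*s) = (s + 4)^2*(s^3 + s^2 - 6*s) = (s - 2)*(s + 4)^2*(s^2 + 3*s) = s*(s - 2)*(s + 4)^2*(s + 3)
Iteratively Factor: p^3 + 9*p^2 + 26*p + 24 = (p + 3)*(p^2 + 6*p + 8) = (p + 3)*(p + 4)*(p + 2)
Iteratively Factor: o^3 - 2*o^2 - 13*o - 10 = (o + 1)*(o^2 - 3*o - 10) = (o - 5)*(o + 1)*(o + 2)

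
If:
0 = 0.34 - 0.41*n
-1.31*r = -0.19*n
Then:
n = 0.83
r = 0.12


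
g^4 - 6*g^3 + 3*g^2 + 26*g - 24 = (g - 4)*(g - 3)*(g - 1)*(g + 2)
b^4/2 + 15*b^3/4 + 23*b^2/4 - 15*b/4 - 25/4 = (b/2 + 1/2)*(b - 1)*(b + 5/2)*(b + 5)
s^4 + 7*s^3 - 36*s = s*(s - 2)*(s + 3)*(s + 6)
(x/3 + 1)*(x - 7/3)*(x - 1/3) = x^3/3 + x^2/9 - 65*x/27 + 7/9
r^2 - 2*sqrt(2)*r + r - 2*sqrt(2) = (r + 1)*(r - 2*sqrt(2))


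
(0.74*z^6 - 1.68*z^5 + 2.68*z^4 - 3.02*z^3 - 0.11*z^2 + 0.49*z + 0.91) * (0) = 0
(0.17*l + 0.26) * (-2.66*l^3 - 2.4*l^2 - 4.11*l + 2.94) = -0.4522*l^4 - 1.0996*l^3 - 1.3227*l^2 - 0.5688*l + 0.7644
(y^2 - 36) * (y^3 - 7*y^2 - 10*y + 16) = y^5 - 7*y^4 - 46*y^3 + 268*y^2 + 360*y - 576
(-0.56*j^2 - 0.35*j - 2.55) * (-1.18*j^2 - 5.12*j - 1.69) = 0.6608*j^4 + 3.2802*j^3 + 5.7474*j^2 + 13.6475*j + 4.3095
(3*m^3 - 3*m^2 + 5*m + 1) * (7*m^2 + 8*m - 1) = 21*m^5 + 3*m^4 + 8*m^3 + 50*m^2 + 3*m - 1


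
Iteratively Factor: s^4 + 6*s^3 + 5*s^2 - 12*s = (s + 4)*(s^3 + 2*s^2 - 3*s) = s*(s + 4)*(s^2 + 2*s - 3) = s*(s - 1)*(s + 4)*(s + 3)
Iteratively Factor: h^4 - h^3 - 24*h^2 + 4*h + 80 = (h - 5)*(h^3 + 4*h^2 - 4*h - 16) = (h - 5)*(h + 2)*(h^2 + 2*h - 8) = (h - 5)*(h + 2)*(h + 4)*(h - 2)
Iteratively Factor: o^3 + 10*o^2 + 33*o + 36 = (o + 3)*(o^2 + 7*o + 12) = (o + 3)^2*(o + 4)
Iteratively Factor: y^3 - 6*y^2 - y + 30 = (y + 2)*(y^2 - 8*y + 15) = (y - 5)*(y + 2)*(y - 3)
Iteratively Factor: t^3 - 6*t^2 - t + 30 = (t - 5)*(t^2 - t - 6) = (t - 5)*(t - 3)*(t + 2)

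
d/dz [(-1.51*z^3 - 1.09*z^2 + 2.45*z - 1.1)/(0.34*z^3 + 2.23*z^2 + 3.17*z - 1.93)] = (-2.22044604925031e-16*z^5 - 2.9967*z^4 - 11.2394*z^3 + 0.946099999999999*z^2 + 9.1134*z - 1.2415)/(0.1156*z^6 + 1.5164*z^5 + 7.1285*z^4 + 12.8258*z^3 + 1.4411*z^2 - 12.2362*z + 3.7249)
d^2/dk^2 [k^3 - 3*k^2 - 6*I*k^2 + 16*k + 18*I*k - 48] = 6*k - 6 - 12*I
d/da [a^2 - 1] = 2*a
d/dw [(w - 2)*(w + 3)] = 2*w + 1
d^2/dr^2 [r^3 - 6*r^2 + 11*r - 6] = 6*r - 12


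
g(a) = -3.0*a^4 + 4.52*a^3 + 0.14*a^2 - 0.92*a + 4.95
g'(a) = -12.0*a^3 + 13.56*a^2 + 0.28*a - 0.92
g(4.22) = -608.17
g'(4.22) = -660.07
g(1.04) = 5.72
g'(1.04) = 0.54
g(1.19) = 5.65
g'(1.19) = -1.61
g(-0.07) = 5.01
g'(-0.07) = -0.87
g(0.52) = 4.93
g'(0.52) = 1.20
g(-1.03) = -2.27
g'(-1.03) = 26.29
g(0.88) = 5.53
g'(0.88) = 1.65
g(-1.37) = -15.72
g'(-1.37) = 55.00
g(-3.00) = -356.07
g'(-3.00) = 444.28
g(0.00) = 4.95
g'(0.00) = -0.92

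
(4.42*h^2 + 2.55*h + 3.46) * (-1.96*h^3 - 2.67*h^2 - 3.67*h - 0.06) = -8.6632*h^5 - 16.7994*h^4 - 29.8115*h^3 - 18.8619*h^2 - 12.8512*h - 0.2076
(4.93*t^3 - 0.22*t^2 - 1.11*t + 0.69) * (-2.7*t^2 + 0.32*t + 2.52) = -13.311*t^5 + 2.1716*t^4 + 15.3502*t^3 - 2.7726*t^2 - 2.5764*t + 1.7388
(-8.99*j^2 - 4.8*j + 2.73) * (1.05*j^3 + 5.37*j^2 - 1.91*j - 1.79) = -9.4395*j^5 - 53.3163*j^4 - 5.7386*j^3 + 39.9202*j^2 + 3.3777*j - 4.8867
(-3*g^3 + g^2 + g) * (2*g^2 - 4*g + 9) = -6*g^5 + 14*g^4 - 29*g^3 + 5*g^2 + 9*g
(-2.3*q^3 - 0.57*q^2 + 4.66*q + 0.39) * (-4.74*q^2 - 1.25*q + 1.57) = 10.902*q^5 + 5.5768*q^4 - 24.9869*q^3 - 8.5685*q^2 + 6.8287*q + 0.6123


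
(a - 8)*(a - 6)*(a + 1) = a^3 - 13*a^2 + 34*a + 48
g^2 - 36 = (g - 6)*(g + 6)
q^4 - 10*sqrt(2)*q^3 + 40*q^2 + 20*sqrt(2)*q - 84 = (q - 7*sqrt(2))*(q - 3*sqrt(2))*(q - sqrt(2))*(q + sqrt(2))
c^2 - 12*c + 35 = (c - 7)*(c - 5)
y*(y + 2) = y^2 + 2*y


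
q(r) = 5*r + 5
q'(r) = 5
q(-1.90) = -4.50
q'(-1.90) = 5.00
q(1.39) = 11.95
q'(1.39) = 5.00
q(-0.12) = 4.40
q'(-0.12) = 5.00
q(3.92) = 24.60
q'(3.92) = 5.00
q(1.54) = 12.70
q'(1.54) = 5.00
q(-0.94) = 0.30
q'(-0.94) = 5.00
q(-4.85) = -19.25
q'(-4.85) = 5.00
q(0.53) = 7.65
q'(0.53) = 5.00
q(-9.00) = -40.00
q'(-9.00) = 5.00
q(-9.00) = -40.00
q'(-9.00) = 5.00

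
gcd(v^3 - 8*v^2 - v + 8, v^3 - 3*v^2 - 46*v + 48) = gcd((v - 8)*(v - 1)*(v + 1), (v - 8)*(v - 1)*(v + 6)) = v^2 - 9*v + 8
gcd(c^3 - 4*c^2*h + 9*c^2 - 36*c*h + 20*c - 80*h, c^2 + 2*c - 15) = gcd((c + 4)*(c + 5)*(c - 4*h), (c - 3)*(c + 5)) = c + 5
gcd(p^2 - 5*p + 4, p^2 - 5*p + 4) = p^2 - 5*p + 4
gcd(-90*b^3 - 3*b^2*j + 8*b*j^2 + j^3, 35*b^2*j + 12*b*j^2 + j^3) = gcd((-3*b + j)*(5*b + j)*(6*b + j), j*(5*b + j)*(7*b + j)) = 5*b + j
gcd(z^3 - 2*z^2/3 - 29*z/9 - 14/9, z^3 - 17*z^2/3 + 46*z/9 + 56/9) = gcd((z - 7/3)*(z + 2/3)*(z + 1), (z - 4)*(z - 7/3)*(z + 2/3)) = z^2 - 5*z/3 - 14/9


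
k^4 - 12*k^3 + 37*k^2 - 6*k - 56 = (k - 7)*(k - 4)*(k - 2)*(k + 1)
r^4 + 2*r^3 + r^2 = r^2*(r + 1)^2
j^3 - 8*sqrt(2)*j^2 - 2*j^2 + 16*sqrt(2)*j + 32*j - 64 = (j - 2)*(j - 4*sqrt(2))^2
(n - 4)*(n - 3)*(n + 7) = n^3 - 37*n + 84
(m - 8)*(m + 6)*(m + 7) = m^3 + 5*m^2 - 62*m - 336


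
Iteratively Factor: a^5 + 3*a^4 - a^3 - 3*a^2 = (a + 1)*(a^4 + 2*a^3 - 3*a^2) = a*(a + 1)*(a^3 + 2*a^2 - 3*a) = a^2*(a + 1)*(a^2 + 2*a - 3) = a^2*(a + 1)*(a + 3)*(a - 1)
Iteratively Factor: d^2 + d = (d + 1)*(d)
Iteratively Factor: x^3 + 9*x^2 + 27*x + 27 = (x + 3)*(x^2 + 6*x + 9) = (x + 3)^2*(x + 3)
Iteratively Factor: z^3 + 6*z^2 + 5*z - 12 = (z + 3)*(z^2 + 3*z - 4) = (z - 1)*(z + 3)*(z + 4)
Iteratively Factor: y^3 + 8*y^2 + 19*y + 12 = (y + 3)*(y^2 + 5*y + 4) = (y + 3)*(y + 4)*(y + 1)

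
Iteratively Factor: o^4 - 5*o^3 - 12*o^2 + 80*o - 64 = (o + 4)*(o^3 - 9*o^2 + 24*o - 16) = (o - 4)*(o + 4)*(o^2 - 5*o + 4) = (o - 4)*(o - 1)*(o + 4)*(o - 4)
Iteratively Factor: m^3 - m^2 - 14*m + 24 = (m - 3)*(m^2 + 2*m - 8) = (m - 3)*(m - 2)*(m + 4)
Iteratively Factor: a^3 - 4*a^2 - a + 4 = (a + 1)*(a^2 - 5*a + 4) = (a - 1)*(a + 1)*(a - 4)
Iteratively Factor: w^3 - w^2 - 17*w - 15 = (w + 3)*(w^2 - 4*w - 5) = (w + 1)*(w + 3)*(w - 5)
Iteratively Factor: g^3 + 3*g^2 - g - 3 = (g - 1)*(g^2 + 4*g + 3) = (g - 1)*(g + 3)*(g + 1)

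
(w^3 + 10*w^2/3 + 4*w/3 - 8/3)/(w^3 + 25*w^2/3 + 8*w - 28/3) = (w + 2)/(w + 7)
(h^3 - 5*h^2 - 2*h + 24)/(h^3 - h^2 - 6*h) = (h - 4)/h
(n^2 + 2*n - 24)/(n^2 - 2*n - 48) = (n - 4)/(n - 8)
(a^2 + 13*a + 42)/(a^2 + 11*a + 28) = (a + 6)/(a + 4)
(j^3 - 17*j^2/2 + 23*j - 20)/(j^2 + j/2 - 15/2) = (j^2 - 6*j + 8)/(j + 3)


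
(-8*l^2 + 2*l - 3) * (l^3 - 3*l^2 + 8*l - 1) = -8*l^5 + 26*l^4 - 73*l^3 + 33*l^2 - 26*l + 3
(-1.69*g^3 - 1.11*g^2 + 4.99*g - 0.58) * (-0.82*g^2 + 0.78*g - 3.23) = 1.3858*g^5 - 0.408*g^4 + 0.501099999999999*g^3 + 7.9531*g^2 - 16.5701*g + 1.8734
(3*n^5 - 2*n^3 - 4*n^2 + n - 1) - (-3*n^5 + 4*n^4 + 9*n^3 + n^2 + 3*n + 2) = 6*n^5 - 4*n^4 - 11*n^3 - 5*n^2 - 2*n - 3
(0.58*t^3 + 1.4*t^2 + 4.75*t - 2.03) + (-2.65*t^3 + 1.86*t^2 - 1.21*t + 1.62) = -2.07*t^3 + 3.26*t^2 + 3.54*t - 0.41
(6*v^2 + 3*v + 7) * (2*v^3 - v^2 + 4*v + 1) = 12*v^5 + 35*v^3 + 11*v^2 + 31*v + 7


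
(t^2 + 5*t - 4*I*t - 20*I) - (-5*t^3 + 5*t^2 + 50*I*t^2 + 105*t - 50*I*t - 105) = 5*t^3 - 4*t^2 - 50*I*t^2 - 100*t + 46*I*t + 105 - 20*I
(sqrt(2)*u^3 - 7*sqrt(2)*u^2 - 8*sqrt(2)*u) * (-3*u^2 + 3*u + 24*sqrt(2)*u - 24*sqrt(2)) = -3*sqrt(2)*u^5 + 24*sqrt(2)*u^4 + 48*u^4 - 384*u^3 + 3*sqrt(2)*u^3 - 48*u^2 - 24*sqrt(2)*u^2 + 384*u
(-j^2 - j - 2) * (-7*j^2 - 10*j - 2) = 7*j^4 + 17*j^3 + 26*j^2 + 22*j + 4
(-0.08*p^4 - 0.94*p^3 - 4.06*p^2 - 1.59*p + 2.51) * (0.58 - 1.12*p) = 0.0896*p^5 + 1.0064*p^4 + 4.002*p^3 - 0.573999999999999*p^2 - 3.7334*p + 1.4558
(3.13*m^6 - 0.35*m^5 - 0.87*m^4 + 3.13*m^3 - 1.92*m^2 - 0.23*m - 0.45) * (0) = 0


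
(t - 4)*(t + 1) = t^2 - 3*t - 4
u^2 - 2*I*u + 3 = (u - 3*I)*(u + I)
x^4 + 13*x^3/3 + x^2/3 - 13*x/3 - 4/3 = (x - 1)*(x + 1/3)*(x + 1)*(x + 4)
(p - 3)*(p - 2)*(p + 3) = p^3 - 2*p^2 - 9*p + 18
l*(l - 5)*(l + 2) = l^3 - 3*l^2 - 10*l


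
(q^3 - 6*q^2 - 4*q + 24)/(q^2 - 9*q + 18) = (q^2 - 4)/(q - 3)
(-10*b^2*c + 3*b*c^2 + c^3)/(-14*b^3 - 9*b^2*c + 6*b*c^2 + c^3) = c*(5*b + c)/(7*b^2 + 8*b*c + c^2)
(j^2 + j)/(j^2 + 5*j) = (j + 1)/(j + 5)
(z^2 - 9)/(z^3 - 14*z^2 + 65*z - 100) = (z^2 - 9)/(z^3 - 14*z^2 + 65*z - 100)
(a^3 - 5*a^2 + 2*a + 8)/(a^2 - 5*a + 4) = (a^2 - a - 2)/(a - 1)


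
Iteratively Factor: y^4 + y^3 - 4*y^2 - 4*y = (y - 2)*(y^3 + 3*y^2 + 2*y) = (y - 2)*(y + 2)*(y^2 + y) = (y - 2)*(y + 1)*(y + 2)*(y)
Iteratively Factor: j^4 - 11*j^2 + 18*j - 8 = (j + 4)*(j^3 - 4*j^2 + 5*j - 2) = (j - 1)*(j + 4)*(j^2 - 3*j + 2) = (j - 1)^2*(j + 4)*(j - 2)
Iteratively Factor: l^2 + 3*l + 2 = (l + 1)*(l + 2)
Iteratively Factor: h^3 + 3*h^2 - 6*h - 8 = (h - 2)*(h^2 + 5*h + 4) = (h - 2)*(h + 4)*(h + 1)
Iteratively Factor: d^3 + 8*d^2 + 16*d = (d + 4)*(d^2 + 4*d) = d*(d + 4)*(d + 4)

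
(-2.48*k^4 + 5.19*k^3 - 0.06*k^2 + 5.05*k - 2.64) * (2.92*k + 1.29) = -7.2416*k^5 + 11.9556*k^4 + 6.5199*k^3 + 14.6686*k^2 - 1.1943*k - 3.4056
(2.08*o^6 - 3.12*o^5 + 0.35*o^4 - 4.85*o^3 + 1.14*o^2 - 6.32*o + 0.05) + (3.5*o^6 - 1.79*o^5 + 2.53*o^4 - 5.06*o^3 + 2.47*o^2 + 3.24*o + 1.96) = 5.58*o^6 - 4.91*o^5 + 2.88*o^4 - 9.91*o^3 + 3.61*o^2 - 3.08*o + 2.01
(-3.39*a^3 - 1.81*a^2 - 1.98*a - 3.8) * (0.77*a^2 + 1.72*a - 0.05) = -2.6103*a^5 - 7.2245*a^4 - 4.4683*a^3 - 6.2411*a^2 - 6.437*a + 0.19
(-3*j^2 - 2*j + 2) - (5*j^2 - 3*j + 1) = -8*j^2 + j + 1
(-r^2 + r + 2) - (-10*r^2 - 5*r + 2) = 9*r^2 + 6*r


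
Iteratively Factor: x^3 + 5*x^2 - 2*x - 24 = (x + 4)*(x^2 + x - 6) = (x - 2)*(x + 4)*(x + 3)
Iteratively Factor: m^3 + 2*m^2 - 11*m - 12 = (m - 3)*(m^2 + 5*m + 4) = (m - 3)*(m + 4)*(m + 1)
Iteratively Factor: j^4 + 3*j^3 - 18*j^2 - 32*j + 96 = (j - 3)*(j^3 + 6*j^2 - 32) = (j - 3)*(j + 4)*(j^2 + 2*j - 8) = (j - 3)*(j + 4)^2*(j - 2)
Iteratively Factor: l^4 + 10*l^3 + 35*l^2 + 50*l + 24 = (l + 2)*(l^3 + 8*l^2 + 19*l + 12) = (l + 2)*(l + 4)*(l^2 + 4*l + 3) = (l + 2)*(l + 3)*(l + 4)*(l + 1)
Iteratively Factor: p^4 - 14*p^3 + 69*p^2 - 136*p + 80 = (p - 4)*(p^3 - 10*p^2 + 29*p - 20) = (p - 4)^2*(p^2 - 6*p + 5) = (p - 5)*(p - 4)^2*(p - 1)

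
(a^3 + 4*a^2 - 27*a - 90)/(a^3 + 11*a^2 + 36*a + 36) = (a - 5)/(a + 2)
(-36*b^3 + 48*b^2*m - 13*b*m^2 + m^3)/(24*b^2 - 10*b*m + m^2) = (-6*b^2 + 7*b*m - m^2)/(4*b - m)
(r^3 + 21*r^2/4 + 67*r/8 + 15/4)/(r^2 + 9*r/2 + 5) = r + 3/4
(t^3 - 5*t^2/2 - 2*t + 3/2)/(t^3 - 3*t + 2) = (2*t^3 - 5*t^2 - 4*t + 3)/(2*(t^3 - 3*t + 2))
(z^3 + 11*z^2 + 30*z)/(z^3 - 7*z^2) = (z^2 + 11*z + 30)/(z*(z - 7))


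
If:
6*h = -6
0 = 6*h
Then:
No Solution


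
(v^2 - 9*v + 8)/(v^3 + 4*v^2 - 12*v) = (v^2 - 9*v + 8)/(v*(v^2 + 4*v - 12))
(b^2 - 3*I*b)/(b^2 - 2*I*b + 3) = b/(b + I)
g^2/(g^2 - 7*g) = g/(g - 7)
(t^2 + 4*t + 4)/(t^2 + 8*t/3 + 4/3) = 3*(t + 2)/(3*t + 2)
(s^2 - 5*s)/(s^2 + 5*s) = (s - 5)/(s + 5)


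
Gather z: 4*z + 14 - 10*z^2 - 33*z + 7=-10*z^2 - 29*z + 21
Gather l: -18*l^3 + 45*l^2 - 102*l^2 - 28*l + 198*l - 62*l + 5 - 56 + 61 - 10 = -18*l^3 - 57*l^2 + 108*l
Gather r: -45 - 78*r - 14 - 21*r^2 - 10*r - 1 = -21*r^2 - 88*r - 60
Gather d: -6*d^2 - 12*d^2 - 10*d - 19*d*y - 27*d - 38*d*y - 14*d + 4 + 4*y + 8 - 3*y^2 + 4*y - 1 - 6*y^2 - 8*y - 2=-18*d^2 + d*(-57*y - 51) - 9*y^2 + 9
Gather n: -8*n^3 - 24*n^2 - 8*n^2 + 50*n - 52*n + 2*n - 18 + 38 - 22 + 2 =-8*n^3 - 32*n^2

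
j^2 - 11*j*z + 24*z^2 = (j - 8*z)*(j - 3*z)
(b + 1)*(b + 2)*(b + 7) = b^3 + 10*b^2 + 23*b + 14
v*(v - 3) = v^2 - 3*v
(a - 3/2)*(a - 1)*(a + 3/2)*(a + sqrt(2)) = a^4 - a^3 + sqrt(2)*a^3 - 9*a^2/4 - sqrt(2)*a^2 - 9*sqrt(2)*a/4 + 9*a/4 + 9*sqrt(2)/4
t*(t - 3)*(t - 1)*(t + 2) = t^4 - 2*t^3 - 5*t^2 + 6*t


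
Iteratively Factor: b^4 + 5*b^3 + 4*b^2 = (b + 4)*(b^3 + b^2) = b*(b + 4)*(b^2 + b) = b*(b + 1)*(b + 4)*(b)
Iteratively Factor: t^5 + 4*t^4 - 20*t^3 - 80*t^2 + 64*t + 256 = (t + 4)*(t^4 - 20*t^2 + 64) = (t + 2)*(t + 4)*(t^3 - 2*t^2 - 16*t + 32) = (t - 2)*(t + 2)*(t + 4)*(t^2 - 16) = (t - 2)*(t + 2)*(t + 4)^2*(t - 4)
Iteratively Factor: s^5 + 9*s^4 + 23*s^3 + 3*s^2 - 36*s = (s - 1)*(s^4 + 10*s^3 + 33*s^2 + 36*s) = s*(s - 1)*(s^3 + 10*s^2 + 33*s + 36) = s*(s - 1)*(s + 3)*(s^2 + 7*s + 12) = s*(s - 1)*(s + 3)^2*(s + 4)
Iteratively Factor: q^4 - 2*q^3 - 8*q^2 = (q - 4)*(q^3 + 2*q^2) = q*(q - 4)*(q^2 + 2*q) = q*(q - 4)*(q + 2)*(q)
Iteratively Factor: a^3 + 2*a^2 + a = (a)*(a^2 + 2*a + 1) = a*(a + 1)*(a + 1)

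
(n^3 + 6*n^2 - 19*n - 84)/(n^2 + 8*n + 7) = (n^2 - n - 12)/(n + 1)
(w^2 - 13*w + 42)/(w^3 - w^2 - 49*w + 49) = (w - 6)/(w^2 + 6*w - 7)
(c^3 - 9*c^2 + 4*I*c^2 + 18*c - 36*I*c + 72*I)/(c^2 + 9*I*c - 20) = (c^2 - 9*c + 18)/(c + 5*I)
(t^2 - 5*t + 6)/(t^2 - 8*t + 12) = (t - 3)/(t - 6)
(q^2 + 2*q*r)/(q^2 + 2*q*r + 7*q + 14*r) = q/(q + 7)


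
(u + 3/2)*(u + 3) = u^2 + 9*u/2 + 9/2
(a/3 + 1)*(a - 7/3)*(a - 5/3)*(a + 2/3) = a^4/3 - a^3/9 - 79*a^2/27 + 169*a/81 + 70/27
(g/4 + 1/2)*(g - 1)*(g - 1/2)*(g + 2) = g^4/4 + 5*g^3/8 - 3*g^2/8 - g + 1/2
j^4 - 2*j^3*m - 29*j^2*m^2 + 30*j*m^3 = j*(j - 6*m)*(j - m)*(j + 5*m)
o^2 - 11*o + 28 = (o - 7)*(o - 4)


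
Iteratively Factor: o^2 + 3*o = (o + 3)*(o)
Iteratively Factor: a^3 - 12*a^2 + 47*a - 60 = (a - 5)*(a^2 - 7*a + 12) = (a - 5)*(a - 3)*(a - 4)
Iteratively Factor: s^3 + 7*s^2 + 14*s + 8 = (s + 2)*(s^2 + 5*s + 4) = (s + 2)*(s + 4)*(s + 1)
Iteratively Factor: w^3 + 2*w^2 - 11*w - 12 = (w - 3)*(w^2 + 5*w + 4) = (w - 3)*(w + 4)*(w + 1)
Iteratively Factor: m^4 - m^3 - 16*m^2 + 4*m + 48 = (m + 2)*(m^3 - 3*m^2 - 10*m + 24) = (m - 2)*(m + 2)*(m^2 - m - 12) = (m - 2)*(m + 2)*(m + 3)*(m - 4)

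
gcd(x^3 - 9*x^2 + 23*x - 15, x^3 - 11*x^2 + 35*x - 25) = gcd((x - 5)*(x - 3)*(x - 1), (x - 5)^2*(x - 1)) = x^2 - 6*x + 5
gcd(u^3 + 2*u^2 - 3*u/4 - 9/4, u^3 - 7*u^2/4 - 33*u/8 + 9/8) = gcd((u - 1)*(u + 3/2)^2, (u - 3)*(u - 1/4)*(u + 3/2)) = u + 3/2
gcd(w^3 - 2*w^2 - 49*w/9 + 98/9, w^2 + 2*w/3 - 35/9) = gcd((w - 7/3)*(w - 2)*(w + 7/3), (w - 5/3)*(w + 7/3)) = w + 7/3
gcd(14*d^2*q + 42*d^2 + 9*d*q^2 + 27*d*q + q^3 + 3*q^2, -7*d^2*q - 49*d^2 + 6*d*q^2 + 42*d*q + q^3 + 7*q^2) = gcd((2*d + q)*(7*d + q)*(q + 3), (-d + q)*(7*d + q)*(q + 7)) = 7*d + q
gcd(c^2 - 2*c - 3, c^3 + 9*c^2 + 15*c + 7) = c + 1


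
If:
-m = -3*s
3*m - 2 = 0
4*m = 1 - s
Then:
No Solution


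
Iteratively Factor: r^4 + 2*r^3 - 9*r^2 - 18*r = (r - 3)*(r^3 + 5*r^2 + 6*r) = (r - 3)*(r + 3)*(r^2 + 2*r) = r*(r - 3)*(r + 3)*(r + 2)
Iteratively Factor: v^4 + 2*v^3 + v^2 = (v)*(v^3 + 2*v^2 + v) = v*(v + 1)*(v^2 + v) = v^2*(v + 1)*(v + 1)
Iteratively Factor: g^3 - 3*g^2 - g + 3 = (g - 3)*(g^2 - 1) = (g - 3)*(g + 1)*(g - 1)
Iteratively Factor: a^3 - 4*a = (a + 2)*(a^2 - 2*a) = (a - 2)*(a + 2)*(a)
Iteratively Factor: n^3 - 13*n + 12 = (n - 1)*(n^2 + n - 12) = (n - 3)*(n - 1)*(n + 4)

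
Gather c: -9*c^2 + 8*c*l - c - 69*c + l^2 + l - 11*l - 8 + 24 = -9*c^2 + c*(8*l - 70) + l^2 - 10*l + 16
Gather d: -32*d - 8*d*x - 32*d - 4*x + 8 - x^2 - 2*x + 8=d*(-8*x - 64) - x^2 - 6*x + 16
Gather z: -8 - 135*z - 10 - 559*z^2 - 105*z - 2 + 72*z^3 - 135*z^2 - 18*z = 72*z^3 - 694*z^2 - 258*z - 20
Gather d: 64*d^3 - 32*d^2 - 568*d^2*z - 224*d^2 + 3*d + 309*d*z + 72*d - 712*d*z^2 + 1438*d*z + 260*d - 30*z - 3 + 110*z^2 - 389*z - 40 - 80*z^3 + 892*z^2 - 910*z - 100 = 64*d^3 + d^2*(-568*z - 256) + d*(-712*z^2 + 1747*z + 335) - 80*z^3 + 1002*z^2 - 1329*z - 143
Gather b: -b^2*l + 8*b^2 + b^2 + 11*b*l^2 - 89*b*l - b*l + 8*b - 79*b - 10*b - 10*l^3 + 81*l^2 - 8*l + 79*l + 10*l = b^2*(9 - l) + b*(11*l^2 - 90*l - 81) - 10*l^3 + 81*l^2 + 81*l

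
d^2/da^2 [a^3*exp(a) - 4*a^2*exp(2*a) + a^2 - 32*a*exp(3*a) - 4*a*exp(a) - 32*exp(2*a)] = a^3*exp(a) - 16*a^2*exp(2*a) + 6*a^2*exp(a) - 288*a*exp(3*a) - 32*a*exp(2*a) + 2*a*exp(a) - 192*exp(3*a) - 136*exp(2*a) - 8*exp(a) + 2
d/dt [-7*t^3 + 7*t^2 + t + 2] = -21*t^2 + 14*t + 1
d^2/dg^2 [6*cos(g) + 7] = -6*cos(g)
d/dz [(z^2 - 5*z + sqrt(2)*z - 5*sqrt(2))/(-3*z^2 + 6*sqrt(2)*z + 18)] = (-5*z^2 + 3*sqrt(2)*z^2 - 10*sqrt(2)*z + 12*z - 10 + 6*sqrt(2))/(3*(z^4 - 4*sqrt(2)*z^3 - 4*z^2 + 24*sqrt(2)*z + 36))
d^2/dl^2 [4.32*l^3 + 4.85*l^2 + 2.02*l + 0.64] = 25.92*l + 9.7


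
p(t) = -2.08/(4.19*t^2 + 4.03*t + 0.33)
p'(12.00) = 0.00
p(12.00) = -0.00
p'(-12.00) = -0.00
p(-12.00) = -0.00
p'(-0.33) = 8.90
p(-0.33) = 3.83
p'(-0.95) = -102.11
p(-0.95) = -7.35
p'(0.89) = 0.46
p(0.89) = -0.29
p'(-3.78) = -0.03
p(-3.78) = -0.05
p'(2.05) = 0.06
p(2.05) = -0.08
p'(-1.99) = -0.33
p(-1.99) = -0.23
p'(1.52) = 0.13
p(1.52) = -0.13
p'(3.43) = 0.02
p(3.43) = -0.03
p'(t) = -2.08*(-8.38*t - 4.03)/(4.19*t^2 + 4.03*t + 0.33)^2 = (17.4304*t + 8.3824)/(4.19*t^2 + 4.03*t + 0.33)^2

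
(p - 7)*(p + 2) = p^2 - 5*p - 14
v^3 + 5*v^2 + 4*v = v*(v + 1)*(v + 4)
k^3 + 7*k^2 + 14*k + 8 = (k + 1)*(k + 2)*(k + 4)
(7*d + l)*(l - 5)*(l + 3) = 7*d*l^2 - 14*d*l - 105*d + l^3 - 2*l^2 - 15*l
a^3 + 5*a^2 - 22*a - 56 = (a - 4)*(a + 2)*(a + 7)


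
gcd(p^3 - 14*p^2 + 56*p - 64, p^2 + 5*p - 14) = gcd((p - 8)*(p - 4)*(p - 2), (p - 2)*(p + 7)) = p - 2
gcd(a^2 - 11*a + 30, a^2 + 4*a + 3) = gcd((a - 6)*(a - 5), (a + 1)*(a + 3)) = 1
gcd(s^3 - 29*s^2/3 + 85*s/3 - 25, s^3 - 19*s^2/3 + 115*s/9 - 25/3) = s^2 - 14*s/3 + 5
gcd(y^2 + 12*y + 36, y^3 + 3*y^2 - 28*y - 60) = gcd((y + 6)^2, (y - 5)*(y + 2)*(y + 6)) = y + 6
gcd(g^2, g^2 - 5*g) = g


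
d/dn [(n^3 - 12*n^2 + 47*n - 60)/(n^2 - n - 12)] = (n^2 + 6*n - 39)/(n^2 + 6*n + 9)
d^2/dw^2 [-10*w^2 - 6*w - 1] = -20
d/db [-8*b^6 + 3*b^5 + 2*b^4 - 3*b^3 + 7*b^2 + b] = -48*b^5 + 15*b^4 + 8*b^3 - 9*b^2 + 14*b + 1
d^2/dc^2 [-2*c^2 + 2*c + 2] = -4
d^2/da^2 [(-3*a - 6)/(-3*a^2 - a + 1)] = 6*((a + 2)*(6*a + 1)^2 - (9*a + 7)*(3*a^2 + a - 1))/(3*a^2 + a - 1)^3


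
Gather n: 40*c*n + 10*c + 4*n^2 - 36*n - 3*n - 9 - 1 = 10*c + 4*n^2 + n*(40*c - 39) - 10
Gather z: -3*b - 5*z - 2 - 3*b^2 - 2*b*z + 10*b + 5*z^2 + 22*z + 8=-3*b^2 + 7*b + 5*z^2 + z*(17 - 2*b) + 6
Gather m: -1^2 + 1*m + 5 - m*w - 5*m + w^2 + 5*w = m*(-w - 4) + w^2 + 5*w + 4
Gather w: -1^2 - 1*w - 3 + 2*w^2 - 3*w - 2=2*w^2 - 4*w - 6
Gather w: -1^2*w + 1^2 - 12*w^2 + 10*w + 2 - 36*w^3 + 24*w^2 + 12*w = -36*w^3 + 12*w^2 + 21*w + 3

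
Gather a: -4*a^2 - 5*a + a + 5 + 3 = -4*a^2 - 4*a + 8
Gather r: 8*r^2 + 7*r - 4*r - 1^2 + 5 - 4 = 8*r^2 + 3*r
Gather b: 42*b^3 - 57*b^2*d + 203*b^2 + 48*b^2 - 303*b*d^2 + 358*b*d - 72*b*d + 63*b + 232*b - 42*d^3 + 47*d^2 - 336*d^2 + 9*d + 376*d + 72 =42*b^3 + b^2*(251 - 57*d) + b*(-303*d^2 + 286*d + 295) - 42*d^3 - 289*d^2 + 385*d + 72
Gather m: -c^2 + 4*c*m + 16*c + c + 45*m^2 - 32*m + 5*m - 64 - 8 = -c^2 + 17*c + 45*m^2 + m*(4*c - 27) - 72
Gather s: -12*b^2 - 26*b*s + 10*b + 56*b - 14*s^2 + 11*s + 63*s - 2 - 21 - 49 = -12*b^2 + 66*b - 14*s^2 + s*(74 - 26*b) - 72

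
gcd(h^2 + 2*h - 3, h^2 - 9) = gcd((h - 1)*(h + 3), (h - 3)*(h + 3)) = h + 3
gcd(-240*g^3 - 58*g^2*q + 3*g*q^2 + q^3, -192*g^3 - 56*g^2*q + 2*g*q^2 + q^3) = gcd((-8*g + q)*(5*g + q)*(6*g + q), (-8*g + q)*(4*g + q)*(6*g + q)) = -48*g^2 - 2*g*q + q^2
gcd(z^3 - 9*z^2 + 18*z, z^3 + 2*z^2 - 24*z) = z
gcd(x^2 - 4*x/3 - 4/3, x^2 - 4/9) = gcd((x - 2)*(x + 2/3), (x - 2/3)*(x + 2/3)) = x + 2/3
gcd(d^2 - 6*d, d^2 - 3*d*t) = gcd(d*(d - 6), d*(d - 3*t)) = d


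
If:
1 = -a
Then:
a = -1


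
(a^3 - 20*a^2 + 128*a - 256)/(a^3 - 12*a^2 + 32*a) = (a - 8)/a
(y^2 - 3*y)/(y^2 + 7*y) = (y - 3)/(y + 7)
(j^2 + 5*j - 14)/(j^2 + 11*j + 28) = (j - 2)/(j + 4)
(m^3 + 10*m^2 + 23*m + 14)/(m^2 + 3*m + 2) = m + 7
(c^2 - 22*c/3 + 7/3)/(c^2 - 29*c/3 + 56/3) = (3*c - 1)/(3*c - 8)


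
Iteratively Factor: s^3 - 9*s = (s - 3)*(s^2 + 3*s) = (s - 3)*(s + 3)*(s)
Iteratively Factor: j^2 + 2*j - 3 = (j - 1)*(j + 3)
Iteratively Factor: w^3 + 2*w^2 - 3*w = (w)*(w^2 + 2*w - 3) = w*(w + 3)*(w - 1)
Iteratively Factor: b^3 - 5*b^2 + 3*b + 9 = (b - 3)*(b^2 - 2*b - 3) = (b - 3)^2*(b + 1)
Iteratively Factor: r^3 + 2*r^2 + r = (r + 1)*(r^2 + r) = r*(r + 1)*(r + 1)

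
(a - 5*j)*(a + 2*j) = a^2 - 3*a*j - 10*j^2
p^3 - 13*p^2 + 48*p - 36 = (p - 6)^2*(p - 1)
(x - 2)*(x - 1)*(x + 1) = x^3 - 2*x^2 - x + 2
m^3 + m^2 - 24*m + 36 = (m - 3)*(m - 2)*(m + 6)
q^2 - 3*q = q*(q - 3)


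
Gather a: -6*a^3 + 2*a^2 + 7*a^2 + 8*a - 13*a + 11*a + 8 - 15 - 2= -6*a^3 + 9*a^2 + 6*a - 9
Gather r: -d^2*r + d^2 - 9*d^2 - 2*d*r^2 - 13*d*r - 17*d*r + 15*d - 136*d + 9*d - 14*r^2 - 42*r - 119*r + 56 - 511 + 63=-8*d^2 - 112*d + r^2*(-2*d - 14) + r*(-d^2 - 30*d - 161) - 392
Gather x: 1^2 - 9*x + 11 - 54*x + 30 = 42 - 63*x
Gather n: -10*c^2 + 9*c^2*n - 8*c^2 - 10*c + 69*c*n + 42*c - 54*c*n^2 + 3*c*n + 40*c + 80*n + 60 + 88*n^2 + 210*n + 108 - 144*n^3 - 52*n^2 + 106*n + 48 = -18*c^2 + 72*c - 144*n^3 + n^2*(36 - 54*c) + n*(9*c^2 + 72*c + 396) + 216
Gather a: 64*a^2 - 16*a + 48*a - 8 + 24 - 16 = 64*a^2 + 32*a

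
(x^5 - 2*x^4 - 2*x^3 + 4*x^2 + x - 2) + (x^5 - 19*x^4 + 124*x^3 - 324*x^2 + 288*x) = 2*x^5 - 21*x^4 + 122*x^3 - 320*x^2 + 289*x - 2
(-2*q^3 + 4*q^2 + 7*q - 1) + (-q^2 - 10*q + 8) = -2*q^3 + 3*q^2 - 3*q + 7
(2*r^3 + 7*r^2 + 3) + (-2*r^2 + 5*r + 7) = 2*r^3 + 5*r^2 + 5*r + 10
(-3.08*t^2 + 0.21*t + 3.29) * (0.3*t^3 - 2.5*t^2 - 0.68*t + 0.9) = -0.924*t^5 + 7.763*t^4 + 2.5564*t^3 - 11.1398*t^2 - 2.0482*t + 2.961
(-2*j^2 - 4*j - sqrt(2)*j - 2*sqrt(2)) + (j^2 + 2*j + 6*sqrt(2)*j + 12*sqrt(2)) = -j^2 - 2*j + 5*sqrt(2)*j + 10*sqrt(2)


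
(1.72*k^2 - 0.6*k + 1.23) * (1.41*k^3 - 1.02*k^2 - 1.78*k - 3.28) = 2.4252*k^5 - 2.6004*k^4 - 0.7153*k^3 - 5.8282*k^2 - 0.2214*k - 4.0344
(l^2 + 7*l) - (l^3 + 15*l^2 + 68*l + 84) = -l^3 - 14*l^2 - 61*l - 84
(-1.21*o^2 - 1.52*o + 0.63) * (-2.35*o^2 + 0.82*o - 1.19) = 2.8435*o^4 + 2.5798*o^3 - 1.287*o^2 + 2.3254*o - 0.7497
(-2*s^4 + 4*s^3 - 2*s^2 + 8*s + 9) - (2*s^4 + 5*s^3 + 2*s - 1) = -4*s^4 - s^3 - 2*s^2 + 6*s + 10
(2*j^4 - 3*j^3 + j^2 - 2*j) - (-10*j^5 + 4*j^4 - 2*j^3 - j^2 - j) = 10*j^5 - 2*j^4 - j^3 + 2*j^2 - j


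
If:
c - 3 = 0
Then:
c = 3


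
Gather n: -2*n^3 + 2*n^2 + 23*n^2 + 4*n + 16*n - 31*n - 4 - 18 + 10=-2*n^3 + 25*n^2 - 11*n - 12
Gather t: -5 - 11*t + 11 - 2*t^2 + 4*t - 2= -2*t^2 - 7*t + 4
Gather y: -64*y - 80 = -64*y - 80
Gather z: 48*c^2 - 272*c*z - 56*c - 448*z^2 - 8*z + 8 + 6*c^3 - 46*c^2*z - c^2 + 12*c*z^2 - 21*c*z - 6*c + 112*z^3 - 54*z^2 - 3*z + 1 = 6*c^3 + 47*c^2 - 62*c + 112*z^3 + z^2*(12*c - 502) + z*(-46*c^2 - 293*c - 11) + 9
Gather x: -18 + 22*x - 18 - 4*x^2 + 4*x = -4*x^2 + 26*x - 36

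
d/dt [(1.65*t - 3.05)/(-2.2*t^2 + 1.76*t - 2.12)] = (3.63*t^2 - 13.42*t + 1.87)/(4.84*t^4 - 7.744*t^3 + 12.4256*t^2 - 7.4624*t + 4.4944)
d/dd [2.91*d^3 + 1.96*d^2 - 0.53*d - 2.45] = 8.73*d^2 + 3.92*d - 0.53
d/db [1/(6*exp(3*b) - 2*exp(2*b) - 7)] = (4 - 18*exp(b))*exp(2*b)/(-6*exp(3*b) + 2*exp(2*b) + 7)^2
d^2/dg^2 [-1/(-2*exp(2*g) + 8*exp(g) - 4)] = 2*((1 - exp(g))*(exp(2*g) - 4*exp(g) + 2) + 2*(exp(g) - 2)^2*exp(g))*exp(g)/(exp(2*g) - 4*exp(g) + 2)^3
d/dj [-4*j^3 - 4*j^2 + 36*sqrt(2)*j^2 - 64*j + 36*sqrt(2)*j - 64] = -12*j^2 - 8*j + 72*sqrt(2)*j - 64 + 36*sqrt(2)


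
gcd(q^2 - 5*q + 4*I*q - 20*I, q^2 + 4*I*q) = q + 4*I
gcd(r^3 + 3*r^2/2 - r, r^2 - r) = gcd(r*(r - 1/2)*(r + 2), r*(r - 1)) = r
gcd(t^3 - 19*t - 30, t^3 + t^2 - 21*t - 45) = t^2 - 2*t - 15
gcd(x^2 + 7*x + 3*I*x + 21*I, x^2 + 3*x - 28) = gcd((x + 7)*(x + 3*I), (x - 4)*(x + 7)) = x + 7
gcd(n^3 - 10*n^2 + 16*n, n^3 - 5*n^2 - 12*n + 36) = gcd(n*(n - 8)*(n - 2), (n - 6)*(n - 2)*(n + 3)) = n - 2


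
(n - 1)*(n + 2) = n^2 + n - 2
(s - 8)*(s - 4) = s^2 - 12*s + 32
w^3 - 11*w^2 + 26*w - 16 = (w - 8)*(w - 2)*(w - 1)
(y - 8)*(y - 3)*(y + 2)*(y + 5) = y^4 - 4*y^3 - 43*y^2 + 58*y + 240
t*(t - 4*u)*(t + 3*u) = t^3 - t^2*u - 12*t*u^2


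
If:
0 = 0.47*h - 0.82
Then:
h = 1.74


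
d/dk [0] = 0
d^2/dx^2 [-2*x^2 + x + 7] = -4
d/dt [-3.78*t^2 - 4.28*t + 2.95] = -7.56*t - 4.28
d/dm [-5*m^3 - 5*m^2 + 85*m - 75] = -15*m^2 - 10*m + 85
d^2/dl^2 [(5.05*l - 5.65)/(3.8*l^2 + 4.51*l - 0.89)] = ((5.05*l - 5.65)*(7.6*l + 4.51)*(15.2*l + 9.02) - (115.14*l + 2.611)*(3.8*l^2 + 4.51*l - 0.89))/(3.8*l^2 + 4.51*l - 0.89)^3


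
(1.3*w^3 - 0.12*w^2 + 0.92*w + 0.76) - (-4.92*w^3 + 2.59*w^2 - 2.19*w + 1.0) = 6.22*w^3 - 2.71*w^2 + 3.11*w - 0.24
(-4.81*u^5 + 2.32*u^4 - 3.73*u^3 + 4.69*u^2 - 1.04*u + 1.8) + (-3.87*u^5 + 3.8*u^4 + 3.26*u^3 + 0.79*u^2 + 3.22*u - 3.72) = -8.68*u^5 + 6.12*u^4 - 0.47*u^3 + 5.48*u^2 + 2.18*u - 1.92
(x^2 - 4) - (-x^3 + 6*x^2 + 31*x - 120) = x^3 - 5*x^2 - 31*x + 116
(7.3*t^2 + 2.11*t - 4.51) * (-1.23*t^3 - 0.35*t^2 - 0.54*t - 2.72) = -8.979*t^5 - 5.1503*t^4 + 0.8668*t^3 - 19.4169*t^2 - 3.3038*t + 12.2672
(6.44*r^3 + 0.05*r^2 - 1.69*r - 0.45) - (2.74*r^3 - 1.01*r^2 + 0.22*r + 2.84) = 3.7*r^3 + 1.06*r^2 - 1.91*r - 3.29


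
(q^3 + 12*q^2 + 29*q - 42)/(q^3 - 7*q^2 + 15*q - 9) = (q^2 + 13*q + 42)/(q^2 - 6*q + 9)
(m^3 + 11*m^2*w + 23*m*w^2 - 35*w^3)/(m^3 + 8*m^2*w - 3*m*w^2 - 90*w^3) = (-m^2 - 6*m*w + 7*w^2)/(-m^2 - 3*m*w + 18*w^2)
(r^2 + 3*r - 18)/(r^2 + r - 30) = (r - 3)/(r - 5)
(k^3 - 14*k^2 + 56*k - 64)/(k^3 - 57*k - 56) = (k^2 - 6*k + 8)/(k^2 + 8*k + 7)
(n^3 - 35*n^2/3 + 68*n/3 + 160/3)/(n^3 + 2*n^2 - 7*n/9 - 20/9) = 3*(n^2 - 13*n + 40)/(3*n^2 + 2*n - 5)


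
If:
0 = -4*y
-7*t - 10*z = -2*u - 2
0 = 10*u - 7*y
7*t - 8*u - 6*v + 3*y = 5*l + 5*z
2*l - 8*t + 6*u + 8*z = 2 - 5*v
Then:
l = 291*z/91 - 110/91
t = 2/7 - 10*z/7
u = 0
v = 122/91 - 470*z/91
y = 0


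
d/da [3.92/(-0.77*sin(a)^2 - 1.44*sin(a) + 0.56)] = (6.0368*sin(a) + 5.6448)*cos(a)/(0.77*sin(a)^2 + 1.44*sin(a) - 0.56)^2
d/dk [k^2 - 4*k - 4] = 2*k - 4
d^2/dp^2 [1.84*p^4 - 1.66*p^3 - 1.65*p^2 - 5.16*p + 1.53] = 22.08*p^2 - 9.96*p - 3.3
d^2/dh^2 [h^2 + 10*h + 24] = 2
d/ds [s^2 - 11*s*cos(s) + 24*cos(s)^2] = 11*s*sin(s) + 2*s - 24*sin(2*s) - 11*cos(s)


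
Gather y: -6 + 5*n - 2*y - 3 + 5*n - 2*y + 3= 10*n - 4*y - 6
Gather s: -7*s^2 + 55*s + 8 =-7*s^2 + 55*s + 8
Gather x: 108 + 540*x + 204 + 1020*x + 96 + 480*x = 2040*x + 408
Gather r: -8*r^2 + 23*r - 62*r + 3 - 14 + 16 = -8*r^2 - 39*r + 5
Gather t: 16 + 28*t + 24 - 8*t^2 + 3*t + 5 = -8*t^2 + 31*t + 45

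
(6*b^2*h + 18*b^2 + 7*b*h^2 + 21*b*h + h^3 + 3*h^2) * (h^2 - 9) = 6*b^2*h^3 + 18*b^2*h^2 - 54*b^2*h - 162*b^2 + 7*b*h^4 + 21*b*h^3 - 63*b*h^2 - 189*b*h + h^5 + 3*h^4 - 9*h^3 - 27*h^2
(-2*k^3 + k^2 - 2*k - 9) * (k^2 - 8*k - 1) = -2*k^5 + 17*k^4 - 8*k^3 + 6*k^2 + 74*k + 9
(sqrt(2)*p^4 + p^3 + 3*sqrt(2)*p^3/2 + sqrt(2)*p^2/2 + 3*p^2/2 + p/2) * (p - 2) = sqrt(2)*p^5 - sqrt(2)*p^4/2 + p^4 - 5*sqrt(2)*p^3/2 - p^3/2 - 5*p^2/2 - sqrt(2)*p^2 - p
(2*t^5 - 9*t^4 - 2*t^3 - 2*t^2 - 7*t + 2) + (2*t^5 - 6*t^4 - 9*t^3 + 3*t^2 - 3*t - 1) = 4*t^5 - 15*t^4 - 11*t^3 + t^2 - 10*t + 1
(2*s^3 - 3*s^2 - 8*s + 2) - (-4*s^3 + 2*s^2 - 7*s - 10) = 6*s^3 - 5*s^2 - s + 12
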